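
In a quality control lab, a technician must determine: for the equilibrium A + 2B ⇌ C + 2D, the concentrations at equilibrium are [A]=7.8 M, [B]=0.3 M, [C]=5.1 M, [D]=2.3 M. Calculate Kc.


Kc = [C][D]^2/([A][B]^2)
= (5.1^1 × 2.3^2)/(7.8^1 × 0.3^2)
= 26.979/0.702
= 38.43

38.43


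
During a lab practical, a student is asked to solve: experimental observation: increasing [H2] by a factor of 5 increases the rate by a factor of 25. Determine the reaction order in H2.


rate ∝ [H2]^n
5^n = 25 → n = 2
Order in H2: 2

2


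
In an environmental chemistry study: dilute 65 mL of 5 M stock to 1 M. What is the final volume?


C1V1 = C2V2
5 × 65 = 1 × V2
V2 = 325/1 = 325.0 mL

325.0 mL


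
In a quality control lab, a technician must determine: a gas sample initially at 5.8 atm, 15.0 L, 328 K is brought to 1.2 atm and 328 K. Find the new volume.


P1V1/T1 = P2V2/T2
V2 = P1V1T2/(T1P2)
= 5.8×15.0×328/(328×1.2)
= 72.5 L

72.5 L


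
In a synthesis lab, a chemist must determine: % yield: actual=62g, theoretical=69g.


% yield = actual/theoretical × 100
= 62/69 × 100
= 89.86%

89.86%


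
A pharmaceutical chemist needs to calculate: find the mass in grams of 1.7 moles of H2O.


M(H2O) = 18.02 g/mol
mass = n × M = 1.7 × 18.02 = 30.63 g

30.63 g


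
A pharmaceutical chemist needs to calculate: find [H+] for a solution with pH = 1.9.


[H+] = 10^(-pH) = 10^(-1.9)
= 1.26×10^-2 M

1.26×10^-2 M


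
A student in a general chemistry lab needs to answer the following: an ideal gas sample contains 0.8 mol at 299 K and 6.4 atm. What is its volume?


PV = nRT  (R = 0.08206 L·atm/(mol·K))
V = nRT/P = 0.8×0.08206×299/6.4
= 3.067 L

3.067 L


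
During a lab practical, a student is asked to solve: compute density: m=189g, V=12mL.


ρ = mass/volume
= 189/12
= 15.75 g/mL

15.75 g/mL


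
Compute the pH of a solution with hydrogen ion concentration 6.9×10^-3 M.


pH = -log10([H+]) = -log10(6.9×10^-3)
= 3 - log10(6.9)
= 3 - 0.84
= 2.16

2.16


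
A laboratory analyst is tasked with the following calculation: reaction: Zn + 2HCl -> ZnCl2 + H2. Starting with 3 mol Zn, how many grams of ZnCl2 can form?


Mole ratio ZnCl2:Zn = 1:1
n(ZnCl2) = 3 × 1/1 = 3.000 mol
mass = 3.000 × 136.28 = 408.84 g

408.84 g


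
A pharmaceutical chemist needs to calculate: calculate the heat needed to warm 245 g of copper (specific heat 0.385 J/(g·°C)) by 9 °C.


q = mcΔT = 245 × 0.385 × 9
= 848.93 J

848.93 J


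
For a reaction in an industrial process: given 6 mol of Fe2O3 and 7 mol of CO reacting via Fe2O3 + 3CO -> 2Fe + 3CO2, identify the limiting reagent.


Mole ratio available / coefficient:
  Fe2O3: 6/1 = 6.000
  CO: 7/3 = 2.333
Smaller ratio is limiting.

CO


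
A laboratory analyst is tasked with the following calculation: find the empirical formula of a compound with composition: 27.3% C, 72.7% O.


Assume 100 g sample. Moles of each element:
  C: 27.3/12.01 = 2.273 mol
  O: 72.7/16.0 = 4.544 mol
Divide by smallest (2.273):
  C: 2.273/2.273 = 1.0
  O: 4.544/2.273 = 2.0
Empirical formula: CO2

CO2


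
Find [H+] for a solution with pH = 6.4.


[H+] = 10^(-pH) = 10^(-6.4)
= 3.98×10^-7 M

3.98×10^-7 M


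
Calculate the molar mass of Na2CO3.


M(Na2CO3) = 2×22.99 + 1×12.01 + 3×16.0
= 45.98 + 12.01 + 48.0
= 105.99 g/mol

105.99 g/mol


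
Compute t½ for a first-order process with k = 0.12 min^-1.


t½ = ln2/k = 0.693147/(0.12 min^-1)
= 5.776 min

5.776 min


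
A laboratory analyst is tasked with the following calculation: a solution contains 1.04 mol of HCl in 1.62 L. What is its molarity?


M = n/V = 1.04/1.62 = 0.642 mol/L

0.642 M


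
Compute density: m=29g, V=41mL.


ρ = mass/volume
= 29/41
= 0.707 g/mL

0.707 g/mL


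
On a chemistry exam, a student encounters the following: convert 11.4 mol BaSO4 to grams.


M(BaSO4) = 233.4 g/mol
mass = n × M = 11.4 × 233.4 = 2660.76 g

2660.76 g


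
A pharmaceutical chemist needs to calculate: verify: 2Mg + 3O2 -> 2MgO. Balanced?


Equation: 2Mg + 3O2 -> 2MgO
Check atoms: Mg: 2=2, O: 6≠2
Not balanced

No, not balanced


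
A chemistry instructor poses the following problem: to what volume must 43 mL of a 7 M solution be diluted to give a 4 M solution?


C1V1 = C2V2
7 × 43 = 4 × V2
V2 = 301/4 = 75.25 mL

75.25 mL


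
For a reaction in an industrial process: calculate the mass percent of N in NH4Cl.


M(NH4Cl) = 1×14.01 + 4×1.008 + 1×35.45 = 53.492 g/mol
Mass of N = 1 × 14.01 = 14.01 g/mol
% N = 14.01/53.492 × 100 = 26.19%

26.19%


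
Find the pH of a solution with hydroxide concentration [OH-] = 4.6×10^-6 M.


pOH = -log10([OH-]) = -log10(4.6×10^-6)
= 6 - log10(4.6) = 5.34
pH = 14 - pOH = 14 - 5.34 = 8.66

8.66


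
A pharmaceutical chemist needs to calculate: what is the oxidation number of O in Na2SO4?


O is usually -2
Oxidation number: -2

-2


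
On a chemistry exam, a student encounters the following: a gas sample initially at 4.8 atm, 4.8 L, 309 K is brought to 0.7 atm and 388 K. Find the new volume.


P1V1/T1 = P2V2/T2
V2 = P1V1T2/(T1P2)
= 4.8×4.8×388/(309×0.7)
= 41.329 L

41.329 L


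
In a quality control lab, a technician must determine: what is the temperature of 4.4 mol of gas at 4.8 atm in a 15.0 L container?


PV = nRT  (R = 0.08206 L·atm/(mol·K))
T = PV/(nR) = 4.8×15.0/(4.4×0.08206)
= 72.00/0.361064
= 199.41 K

199.41 K


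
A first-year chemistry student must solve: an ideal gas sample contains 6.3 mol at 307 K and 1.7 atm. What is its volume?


PV = nRT  (R = 0.08206 L·atm/(mol·K))
V = nRT/P = 6.3×0.08206×307/1.7
= 93.36 L

93.36 L


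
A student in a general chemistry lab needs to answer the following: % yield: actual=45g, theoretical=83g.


% yield = actual/theoretical × 100
= 45/83 × 100
= 54.22%

54.22%


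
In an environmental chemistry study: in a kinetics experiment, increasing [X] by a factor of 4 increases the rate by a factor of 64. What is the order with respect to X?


rate ∝ [X]^n
4^n = 64 → n = 3
Order in X: 3

3


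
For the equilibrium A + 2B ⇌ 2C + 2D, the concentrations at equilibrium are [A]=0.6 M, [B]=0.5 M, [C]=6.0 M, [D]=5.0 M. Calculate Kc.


Kc = [C]^2[D]^2/([A][B]^2)
= (6.0^2 × 5.0^2)/(0.6^1 × 0.5^2)
= 900/0.15
= 6000

6000


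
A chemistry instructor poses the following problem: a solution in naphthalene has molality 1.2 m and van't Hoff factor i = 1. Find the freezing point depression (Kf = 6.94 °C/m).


ΔTf = Kf × m × i
= 6.94 × 1.2 × 1
= 8.328 °C

8.328 °C


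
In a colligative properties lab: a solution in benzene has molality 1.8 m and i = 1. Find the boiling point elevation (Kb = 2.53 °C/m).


ΔTb = Kb × m × i
= 2.53 × 1.8 × 1
= 4.554 °C

4.554 °C


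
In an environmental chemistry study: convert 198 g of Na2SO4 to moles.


M(Na2SO4) = 142.05 g/mol
n = mass/M = 198/142.05 = 1.3939 mol

1.3939 mol


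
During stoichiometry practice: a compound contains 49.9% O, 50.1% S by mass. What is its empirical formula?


Assume 100 g sample. Moles of each element:
  O: 49.9/16.0 = 3.119 mol
  S: 50.1/32.07 = 1.562 mol
Divide by smallest (1.562):
  O: 3.119/1.562 = 2.0
  S: 1.562/1.562 = 1.0
Empirical formula: SO2

SO2


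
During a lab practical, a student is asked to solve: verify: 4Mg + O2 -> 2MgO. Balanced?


Equation: 4Mg + O2 -> 2MgO
Check atoms: Mg: 4≠2, O: 2=2
Not balanced

No, not balanced


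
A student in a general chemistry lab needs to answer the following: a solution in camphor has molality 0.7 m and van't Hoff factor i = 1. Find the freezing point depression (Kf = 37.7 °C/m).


ΔTf = Kf × m × i
= 37.7 × 0.7 × 1
= 26.39 °C

26.39 °C


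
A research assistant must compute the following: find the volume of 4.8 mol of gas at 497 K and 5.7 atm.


PV = nRT  (R = 0.08206 L·atm/(mol·K))
V = nRT/P = 4.8×0.08206×497/5.7
= 34.344 L

34.344 L


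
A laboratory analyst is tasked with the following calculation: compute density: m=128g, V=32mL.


ρ = mass/volume
= 128/32
= 4.0 g/mL

4.0 g/mL


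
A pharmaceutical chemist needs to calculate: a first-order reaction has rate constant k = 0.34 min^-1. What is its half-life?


t½ = ln2/k = 0.693147/(0.34 min^-1)
= 2.039 min

2.039 min


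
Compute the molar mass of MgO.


M(MgO) = 1×24.31 + 1×16.0
= 24.31 + 16.0
= 40.31 g/mol

40.31 g/mol


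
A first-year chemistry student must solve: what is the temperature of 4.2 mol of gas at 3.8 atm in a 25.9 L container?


PV = nRT  (R = 0.08206 L·atm/(mol·K))
T = PV/(nR) = 3.8×25.9/(4.2×0.08206)
= 98.42/0.344652
= 285.56 K

285.56 K


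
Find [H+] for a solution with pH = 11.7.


[H+] = 10^(-pH) = 10^(-11.7)
= 2.0×10^-12 M

2.0×10^-12 M


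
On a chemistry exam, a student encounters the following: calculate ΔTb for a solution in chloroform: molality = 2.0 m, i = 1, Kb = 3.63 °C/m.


ΔTb = Kb × m × i
= 3.63 × 2.0 × 1
= 7.26 °C

7.26 °C


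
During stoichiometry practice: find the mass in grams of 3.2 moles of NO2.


M(NO2) = 46.01 g/mol
mass = n × M = 3.2 × 46.01 = 147.23 g

147.23 g


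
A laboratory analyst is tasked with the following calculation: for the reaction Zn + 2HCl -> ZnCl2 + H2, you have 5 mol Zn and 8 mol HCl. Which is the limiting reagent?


Mole ratio available / coefficient:
  Zn: 5/1 = 5.000
  HCl: 8/2 = 4.000
Smaller ratio is limiting.

HCl


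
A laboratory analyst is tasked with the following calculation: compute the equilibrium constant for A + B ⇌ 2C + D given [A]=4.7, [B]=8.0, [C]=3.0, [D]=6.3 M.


Kc = [C]^2[D]/([A][B])
= (3.0^2 × 6.3^1)/(4.7^1 × 8.0^1)
= 56.7/37.6
= 1.508

1.508


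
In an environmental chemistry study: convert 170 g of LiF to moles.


M(LiF) = 25.94 g/mol
n = mass/M = 170/25.94 = 6.5536 mol

6.5536 mol


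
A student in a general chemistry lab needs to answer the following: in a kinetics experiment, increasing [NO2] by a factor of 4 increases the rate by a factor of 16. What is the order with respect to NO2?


rate ∝ [NO2]^n
4^n = 16 → n = 2
Order in NO2: 2

2


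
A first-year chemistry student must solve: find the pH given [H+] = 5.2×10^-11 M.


pH = -log10([H+]) = -log10(5.2×10^-11)
= 11 - log10(5.2)
= 11 - 0.72
= 10.28

10.28


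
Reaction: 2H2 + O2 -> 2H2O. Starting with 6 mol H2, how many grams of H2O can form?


Mole ratio H2O:H2 = 2:2
n(H2O) = 6 × 2/2 = 6.000 mol
mass = 6.000 × 18.02 = 108.12 g

108.12 g


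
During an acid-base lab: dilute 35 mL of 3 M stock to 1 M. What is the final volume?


C1V1 = C2V2
3 × 35 = 1 × V2
V2 = 105/1 = 105.0 mL

105.0 mL


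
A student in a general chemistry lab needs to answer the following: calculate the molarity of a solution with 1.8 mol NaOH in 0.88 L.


M = n/V = 1.8/0.88 = 2.045 mol/L

2.045 M


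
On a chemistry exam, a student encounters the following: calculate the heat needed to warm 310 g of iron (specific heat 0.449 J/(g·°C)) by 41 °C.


q = mcΔT = 310 × 0.449 × 41
= 5706.79 J

5706.79 J


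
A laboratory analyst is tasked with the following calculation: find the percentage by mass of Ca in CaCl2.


M(CaCl2) = 1×40.08 + 2×35.45 = 110.98 g/mol
Mass of Ca = 1 × 40.08 = 40.08 g/mol
% Ca = 40.08/110.98 × 100 = 36.11%

36.11%


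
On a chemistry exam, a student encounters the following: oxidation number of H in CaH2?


H with a metal (hydride): -1
Oxidation number: -1

-1


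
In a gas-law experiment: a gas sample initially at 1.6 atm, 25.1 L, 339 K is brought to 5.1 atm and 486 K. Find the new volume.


P1V1/T1 = P2V2/T2
V2 = P1V1T2/(T1P2)
= 1.6×25.1×486/(339×5.1)
= 11.289 L

11.289 L


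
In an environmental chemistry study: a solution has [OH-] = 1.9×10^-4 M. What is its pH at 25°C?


pOH = -log10([OH-]) = -log10(1.9×10^-4)
= 4 - log10(1.9) = 3.72
pH = 14 - pOH = 14 - 3.72 = 10.28

10.28


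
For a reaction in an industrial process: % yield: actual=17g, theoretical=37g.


% yield = actual/theoretical × 100
= 17/37 × 100
= 45.95%

45.95%


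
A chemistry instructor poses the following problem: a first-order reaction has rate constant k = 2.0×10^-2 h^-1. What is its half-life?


t½ = ln2/k = 0.693147/(2.0×10^-2 h^-1)
= 34.66 h

34.66 h


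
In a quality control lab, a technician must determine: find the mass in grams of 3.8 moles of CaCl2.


M(CaCl2) = 110.98 g/mol
mass = n × M = 3.8 × 110.98 = 421.72 g

421.72 g


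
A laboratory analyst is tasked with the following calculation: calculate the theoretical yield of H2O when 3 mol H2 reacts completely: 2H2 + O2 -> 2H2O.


Mole ratio H2O:H2 = 2:2
n(H2O) = 3 × 2/2 = 3.000 mol
mass = 3.000 × 18.02 = 54.06 g

54.06 g


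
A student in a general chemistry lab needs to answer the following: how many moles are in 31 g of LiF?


M(LiF) = 25.94 g/mol
n = mass/M = 31/25.94 = 1.1951 mol

1.1951 mol


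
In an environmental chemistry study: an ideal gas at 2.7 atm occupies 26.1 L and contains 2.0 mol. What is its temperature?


PV = nRT  (R = 0.08206 L·atm/(mol·K))
T = PV/(nR) = 2.7×26.1/(2.0×0.08206)
= 70.47/0.164120
= 429.38 K

429.38 K


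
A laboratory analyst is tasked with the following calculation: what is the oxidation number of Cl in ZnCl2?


halide: -1
Oxidation number: -1

-1


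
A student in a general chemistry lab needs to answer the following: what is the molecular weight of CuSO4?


M(CuSO4) = 1×63.55 + 1×32.07 + 4×16.0
= 63.55 + 32.07 + 64.0
= 159.62 g/mol

159.62 g/mol


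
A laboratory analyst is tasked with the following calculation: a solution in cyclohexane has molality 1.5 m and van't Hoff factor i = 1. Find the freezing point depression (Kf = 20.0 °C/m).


ΔTf = Kf × m × i
= 20.0 × 1.5 × 1
= 30.0 °C

30.0 °C


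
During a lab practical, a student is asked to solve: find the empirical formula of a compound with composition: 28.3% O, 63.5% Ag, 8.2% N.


Assume 100 g sample. Moles of each element:
  O: 28.3/16.0 = 1.769 mol
  Ag: 63.5/107.87 = 0.589 mol
  N: 8.2/14.01 = 0.585 mol
Divide by smallest (0.585):
  O: 1.769/0.585 = 3.02
  Ag: 0.589/0.585 = 1.01
  N: 0.585/0.585 = 1.0
Empirical formula: AgNO3

AgNO3


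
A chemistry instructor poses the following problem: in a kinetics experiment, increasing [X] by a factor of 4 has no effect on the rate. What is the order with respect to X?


rate ∝ [X]^n
rate ∝ [X]^0
Order in X: 0

0


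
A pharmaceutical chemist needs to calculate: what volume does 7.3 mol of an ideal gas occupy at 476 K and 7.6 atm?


PV = nRT  (R = 0.08206 L·atm/(mol·K))
V = nRT/P = 7.3×0.08206×476/7.6
= 37.519 L

37.519 L


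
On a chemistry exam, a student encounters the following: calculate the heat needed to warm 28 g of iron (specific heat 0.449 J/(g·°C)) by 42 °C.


q = mcΔT = 28 × 0.449 × 42
= 528.02 J

528.02 J


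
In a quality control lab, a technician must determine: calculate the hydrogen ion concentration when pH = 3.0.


[H+] = 10^(-pH) = 10^(-3.0)
= 1.0×10^-3 M

1.0×10^-3 M


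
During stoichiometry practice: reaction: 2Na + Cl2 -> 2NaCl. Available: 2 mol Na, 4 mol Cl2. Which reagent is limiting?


Mole ratio available / coefficient:
  Na: 2/2 = 1.000
  Cl2: 4/1 = 4.000
Smaller ratio is limiting.

Na


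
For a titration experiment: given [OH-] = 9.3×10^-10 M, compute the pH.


pOH = -log10([OH-]) = -log10(9.3×10^-10)
= 10 - log10(9.3) = 9.03
pH = 14 - pOH = 14 - 9.03 = 4.97

4.97


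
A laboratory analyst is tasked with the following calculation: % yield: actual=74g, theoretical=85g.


% yield = actual/theoretical × 100
= 74/85 × 100
= 87.06%

87.06%


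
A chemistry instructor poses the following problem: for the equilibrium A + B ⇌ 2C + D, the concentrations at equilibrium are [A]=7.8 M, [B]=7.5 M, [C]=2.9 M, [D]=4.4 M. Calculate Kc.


Kc = [C]^2[D]/([A][B])
= (2.9^2 × 4.4^1)/(7.8^1 × 7.5^1)
= 37.004/58.5
= 0.6325

0.6325


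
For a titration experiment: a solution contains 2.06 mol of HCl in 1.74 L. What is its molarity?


M = n/V = 2.06/1.74 = 1.184 mol/L

1.184 M


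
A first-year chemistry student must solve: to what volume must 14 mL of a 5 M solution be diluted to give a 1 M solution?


C1V1 = C2V2
5 × 14 = 1 × V2
V2 = 70/1 = 70.0 mL

70.0 mL


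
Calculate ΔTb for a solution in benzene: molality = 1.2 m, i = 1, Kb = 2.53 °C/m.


ΔTb = Kb × m × i
= 2.53 × 1.2 × 1
= 3.036 °C

3.036 °C


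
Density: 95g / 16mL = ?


ρ = mass/volume
= 95/16
= 5.938 g/mL

5.938 g/mL


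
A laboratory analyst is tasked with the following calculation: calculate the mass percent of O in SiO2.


M(SiO2) = 1×28.09 + 2×16.0 = 60.09 g/mol
Mass of O = 2 × 16.0 = 32.00 g/mol
% O = 32.00/60.09 × 100 = 53.25%

53.25%


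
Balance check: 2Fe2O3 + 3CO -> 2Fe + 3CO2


Equation: 2Fe2O3 + 3CO -> 2Fe + 3CO2
Check atoms: C: 3=3, Fe: 4≠2, O: 9≠6
Not balanced

No, not balanced


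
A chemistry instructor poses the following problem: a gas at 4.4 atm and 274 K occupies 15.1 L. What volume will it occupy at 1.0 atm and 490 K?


P1V1/T1 = P2V2/T2
V2 = P1V1T2/(T1P2)
= 4.4×15.1×490/(274×1.0)
= 118.816 L

118.816 L


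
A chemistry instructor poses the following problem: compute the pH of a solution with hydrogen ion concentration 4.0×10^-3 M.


pH = -log10([H+]) = -log10(4.0×10^-3)
= 3 - log10(4.0)
= 3 - 0.6
= 2.4

2.4


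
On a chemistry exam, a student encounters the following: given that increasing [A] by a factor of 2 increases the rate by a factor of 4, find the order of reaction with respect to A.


rate ∝ [A]^n
2^n = 4 → n = 2
Order in A: 2

2


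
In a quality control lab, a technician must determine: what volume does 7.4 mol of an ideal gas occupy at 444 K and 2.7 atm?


PV = nRT  (R = 0.08206 L·atm/(mol·K))
V = nRT/P = 7.4×0.08206×444/2.7
= 99.858 L

99.858 L


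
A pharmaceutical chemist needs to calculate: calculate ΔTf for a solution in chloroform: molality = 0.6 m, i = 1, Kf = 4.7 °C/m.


ΔTf = Kf × m × i
= 4.7 × 0.6 × 1
= 2.82 °C

2.82 °C


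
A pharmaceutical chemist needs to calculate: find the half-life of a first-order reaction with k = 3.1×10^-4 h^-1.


t½ = ln2/k = 0.693147/(3.1×10^-4 h^-1)
= 2236 h

2236 h


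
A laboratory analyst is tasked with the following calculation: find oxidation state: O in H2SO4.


O is usually -2
Oxidation number: -2

-2


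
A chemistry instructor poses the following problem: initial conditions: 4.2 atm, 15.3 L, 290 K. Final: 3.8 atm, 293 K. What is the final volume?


P1V1/T1 = P2V2/T2
V2 = P1V1T2/(T1P2)
= 4.2×15.3×293/(290×3.8)
= 17.085 L

17.085 L


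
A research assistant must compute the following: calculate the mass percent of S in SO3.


M(SO3) = 1×32.07 + 3×16.0 = 80.07 g/mol
Mass of S = 1 × 32.07 = 32.07 g/mol
% S = 32.07/80.07 × 100 = 40.05%

40.05%


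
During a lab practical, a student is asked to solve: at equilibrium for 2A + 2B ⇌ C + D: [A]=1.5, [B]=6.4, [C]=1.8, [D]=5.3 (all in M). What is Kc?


Kc = [C][D]/([A]^2[B]^2)
= (1.8^1 × 5.3^1)/(1.5^2 × 6.4^2)
= 9.54/92.16
= 0.1035

0.1035


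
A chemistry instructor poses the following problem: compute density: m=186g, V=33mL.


ρ = mass/volume
= 186/33
= 5.636 g/mL

5.636 g/mL


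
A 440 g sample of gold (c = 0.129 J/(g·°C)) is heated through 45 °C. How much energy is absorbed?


q = mcΔT = 440 × 0.129 × 45
= 2554.20 J

2554.20 J


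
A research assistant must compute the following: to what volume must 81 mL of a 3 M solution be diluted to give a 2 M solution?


C1V1 = C2V2
3 × 81 = 2 × V2
V2 = 243/2 = 121.5 mL

121.5 mL


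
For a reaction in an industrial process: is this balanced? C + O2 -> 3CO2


Equation: C + O2 -> 3CO2
Check atoms: C: 1≠3, O: 2≠6
Not balanced

No, not balanced


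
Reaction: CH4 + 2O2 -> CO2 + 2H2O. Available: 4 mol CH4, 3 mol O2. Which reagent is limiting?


Mole ratio available / coefficient:
  CH4: 4/1 = 4.000
  O2: 3/2 = 1.500
Smaller ratio is limiting.

O2


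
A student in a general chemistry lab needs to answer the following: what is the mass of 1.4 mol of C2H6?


M(C2H6) = 30.07 g/mol
mass = n × M = 1.4 × 30.07 = 42.10 g

42.10 g


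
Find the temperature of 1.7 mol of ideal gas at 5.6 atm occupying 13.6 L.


PV = nRT  (R = 0.08206 L·atm/(mol·K))
T = PV/(nR) = 5.6×13.6/(1.7×0.08206)
= 76.16/0.139502
= 545.94 K

545.94 K


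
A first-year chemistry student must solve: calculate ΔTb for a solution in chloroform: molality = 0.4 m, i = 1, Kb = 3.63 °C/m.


ΔTb = Kb × m × i
= 3.63 × 0.4 × 1
= 1.452 °C

1.452 °C


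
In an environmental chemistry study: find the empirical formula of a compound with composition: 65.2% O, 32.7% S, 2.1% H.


Assume 100 g sample. Moles of each element:
  O: 65.2/16.0 = 4.075 mol
  S: 32.7/32.07 = 1.02 mol
  H: 2.1/1.008 = 2.083 mol
Divide by smallest (1.02):
  O: 4.075/1.02 = 4.0
  S: 1.02/1.02 = 1.0
  H: 2.083/1.02 = 2.04
Empirical formula: H2SO4

H2SO4


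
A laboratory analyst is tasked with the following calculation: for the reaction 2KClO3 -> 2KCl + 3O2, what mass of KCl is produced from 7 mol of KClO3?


Mole ratio KCl:KClO3 = 2:2
n(KCl) = 7 × 2/2 = 7.000 mol
mass = 7.000 × 74.55 = 521.85 g

521.85 g


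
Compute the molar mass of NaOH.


M(NaOH) = 1×22.99 + 1×16.0 + 1×1.008
= 22.99 + 16.0 + 1.01
= 40.0 g/mol

40.0 g/mol


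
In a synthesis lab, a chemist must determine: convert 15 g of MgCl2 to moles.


M(MgCl2) = 95.21 g/mol
n = mass/M = 15/95.21 = 0.1575 mol

0.1575 mol


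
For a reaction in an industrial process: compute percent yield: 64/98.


% yield = actual/theoretical × 100
= 64/98 × 100
= 65.31%

65.31%


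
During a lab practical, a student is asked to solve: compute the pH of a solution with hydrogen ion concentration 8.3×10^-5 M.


pH = -log10([H+]) = -log10(8.3×10^-5)
= 5 - log10(8.3)
= 5 - 0.92
= 4.08

4.08


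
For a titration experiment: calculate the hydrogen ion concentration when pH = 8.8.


[H+] = 10^(-pH) = 10^(-8.8)
= 1.58×10^-9 M

1.58×10^-9 M


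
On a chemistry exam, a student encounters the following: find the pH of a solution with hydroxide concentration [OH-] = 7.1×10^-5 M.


pOH = -log10([OH-]) = -log10(7.1×10^-5)
= 5 - log10(7.1) = 4.15
pH = 14 - pOH = 14 - 4.15 = 9.85

9.85


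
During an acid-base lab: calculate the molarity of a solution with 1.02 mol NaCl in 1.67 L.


M = n/V = 1.02/1.67 = 0.611 mol/L

0.611 M


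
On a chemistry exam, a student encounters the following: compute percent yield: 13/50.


% yield = actual/theoretical × 100
= 13/50 × 100
= 26.0%

26.0%


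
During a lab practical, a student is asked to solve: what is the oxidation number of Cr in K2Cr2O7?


2(+1) + 2x + 7(-2) = 0, so x = +6
Oxidation number: +6

+6


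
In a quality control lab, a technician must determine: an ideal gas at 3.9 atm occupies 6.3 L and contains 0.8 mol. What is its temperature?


PV = nRT  (R = 0.08206 L·atm/(mol·K))
T = PV/(nR) = 3.9×6.3/(0.8×0.08206)
= 24.57/0.065648
= 374.27 K

374.27 K


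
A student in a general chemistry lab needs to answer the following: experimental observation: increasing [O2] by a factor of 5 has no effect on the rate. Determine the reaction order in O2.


rate ∝ [O2]^n
rate ∝ [O2]^0
Order in O2: 0

0


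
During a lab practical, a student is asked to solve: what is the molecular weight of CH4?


M(CH4) = 1×12.01 + 4×1.008
= 12.01 + 4.03
= 16.04 g/mol

16.04 g/mol


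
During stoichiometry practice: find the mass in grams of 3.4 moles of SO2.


M(SO2) = 64.07 g/mol
mass = n × M = 3.4 × 64.07 = 217.84 g

217.84 g


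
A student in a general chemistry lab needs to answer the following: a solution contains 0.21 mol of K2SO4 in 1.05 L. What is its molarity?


M = n/V = 0.21/1.05 = 0.200 mol/L

0.200 M


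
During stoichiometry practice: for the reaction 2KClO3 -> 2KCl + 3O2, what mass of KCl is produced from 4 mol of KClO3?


Mole ratio KCl:KClO3 = 2:2
n(KCl) = 4 × 2/2 = 4.000 mol
mass = 4.000 × 74.55 = 298.2 g

298.2 g


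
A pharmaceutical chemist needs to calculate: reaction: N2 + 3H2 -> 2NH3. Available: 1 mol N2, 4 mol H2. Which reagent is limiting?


Mole ratio available / coefficient:
  N2: 1/1 = 1.000
  H2: 4/3 = 1.333
Smaller ratio is limiting.

N2


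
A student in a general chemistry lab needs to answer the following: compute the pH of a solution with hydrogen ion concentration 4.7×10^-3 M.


pH = -log10([H+]) = -log10(4.7×10^-3)
= 3 - log10(4.7)
= 3 - 0.67
= 2.33

2.33


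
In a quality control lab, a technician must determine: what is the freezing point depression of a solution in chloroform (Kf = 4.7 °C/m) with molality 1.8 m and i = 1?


ΔTf = Kf × m × i
= 4.7 × 1.8 × 1
= 8.46 °C

8.46 °C


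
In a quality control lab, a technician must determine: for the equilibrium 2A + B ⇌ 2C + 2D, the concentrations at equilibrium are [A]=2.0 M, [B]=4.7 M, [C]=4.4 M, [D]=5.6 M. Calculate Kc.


Kc = [C]^2[D]^2/([A]^2[B])
= (4.4^2 × 5.6^2)/(2.0^2 × 4.7^1)
= 607.1296/18.8
= 32.29

32.29


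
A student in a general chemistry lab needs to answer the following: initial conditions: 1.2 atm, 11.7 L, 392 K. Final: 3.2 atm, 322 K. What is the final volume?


P1V1/T1 = P2V2/T2
V2 = P1V1T2/(T1P2)
= 1.2×11.7×322/(392×3.2)
= 3.604 L

3.604 L


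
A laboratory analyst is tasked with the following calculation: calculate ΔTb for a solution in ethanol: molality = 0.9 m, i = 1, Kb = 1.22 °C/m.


ΔTb = Kb × m × i
= 1.22 × 0.9 × 1
= 1.098 °C

1.098 °C


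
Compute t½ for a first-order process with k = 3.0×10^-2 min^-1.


t½ = ln2/k = 0.693147/(3.0×10^-2 min^-1)
= 23.10 min

23.10 min


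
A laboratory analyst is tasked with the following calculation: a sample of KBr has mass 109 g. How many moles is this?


M(KBr) = 119.0 g/mol
n = mass/M = 109/119.0 = 0.916 mol

0.916 mol


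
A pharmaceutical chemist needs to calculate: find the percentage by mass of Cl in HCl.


M(HCl) = 1×1.008 + 1×35.45 = 36.458 g/mol
Mass of Cl = 1 × 35.45 = 35.45 g/mol
% Cl = 35.45/36.458 × 100 = 97.24%

97.24%


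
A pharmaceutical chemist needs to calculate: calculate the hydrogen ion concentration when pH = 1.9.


[H+] = 10^(-pH) = 10^(-1.9)
= 1.26×10^-2 M

1.26×10^-2 M


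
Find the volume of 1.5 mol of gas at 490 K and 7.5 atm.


PV = nRT  (R = 0.08206 L·atm/(mol·K))
V = nRT/P = 1.5×0.08206×490/7.5
= 8.042 L

8.042 L


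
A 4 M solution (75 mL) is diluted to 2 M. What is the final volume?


C1V1 = C2V2
4 × 75 = 2 × V2
V2 = 300/2 = 150.0 mL

150.0 mL


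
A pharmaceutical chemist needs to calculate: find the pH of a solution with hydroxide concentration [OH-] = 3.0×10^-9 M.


pOH = -log10([OH-]) = -log10(3.0×10^-9)
= 9 - log10(3.0) = 8.52
pH = 14 - pOH = 14 - 8.52 = 5.48

5.48


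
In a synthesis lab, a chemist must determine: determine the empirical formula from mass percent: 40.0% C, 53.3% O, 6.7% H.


Assume 100 g sample. Moles of each element:
  C: 40.0/12.01 = 3.331 mol
  O: 53.3/16.0 = 3.331 mol
  H: 6.7/1.008 = 6.647 mol
Divide by smallest (3.331):
  C: 3.331/3.331 = 1.0
  O: 3.331/3.331 = 1.0
  H: 6.647/3.331 = 2.0
Empirical formula: CH2O

CH2O


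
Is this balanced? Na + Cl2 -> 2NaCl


Equation: Na + Cl2 -> 2NaCl
Check atoms: Cl: 2=2, Na: 1≠2
Not balanced

No, not balanced


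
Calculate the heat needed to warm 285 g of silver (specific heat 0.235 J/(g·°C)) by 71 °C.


q = mcΔT = 285 × 0.235 × 71
= 4755.23 J

4755.23 J


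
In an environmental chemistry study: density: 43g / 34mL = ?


ρ = mass/volume
= 43/34
= 1.265 g/mL

1.265 g/mL


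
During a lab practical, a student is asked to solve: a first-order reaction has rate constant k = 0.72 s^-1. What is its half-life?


t½ = ln2/k = 0.693147/(0.72 s^-1)
= 0.9627 s

0.9627 s


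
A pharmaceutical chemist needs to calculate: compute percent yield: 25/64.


% yield = actual/theoretical × 100
= 25/64 × 100
= 39.06%

39.06%


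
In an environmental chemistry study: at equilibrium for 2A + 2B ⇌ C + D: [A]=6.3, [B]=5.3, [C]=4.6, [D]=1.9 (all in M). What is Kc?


Kc = [C][D]/([A]^2[B]^2)
= (4.6^1 × 1.9^1)/(6.3^2 × 5.3^2)
= 8.74/1114.8921
= 0.007839

0.007839


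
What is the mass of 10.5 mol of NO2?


M(NO2) = 46.01 g/mol
mass = n × M = 10.5 × 46.01 = 483.11 g

483.11 g


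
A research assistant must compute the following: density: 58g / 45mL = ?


ρ = mass/volume
= 58/45
= 1.289 g/mL

1.289 g/mL


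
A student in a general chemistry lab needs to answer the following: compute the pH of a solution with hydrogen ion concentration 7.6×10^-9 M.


pH = -log10([H+]) = -log10(7.6×10^-9)
= 9 - log10(7.6)
= 9 - 0.88
= 8.12

8.12


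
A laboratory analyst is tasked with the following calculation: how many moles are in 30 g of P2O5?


M(P2O5) = 141.94 g/mol
n = mass/M = 30/141.94 = 0.2114 mol

0.2114 mol


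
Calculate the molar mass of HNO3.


M(HNO3) = 1×1.008 + 1×14.01 + 3×16.0
= 1.01 + 14.01 + 48.0
= 63.02 g/mol

63.02 g/mol


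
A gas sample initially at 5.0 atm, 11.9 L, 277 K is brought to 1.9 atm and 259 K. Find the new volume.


P1V1/T1 = P2V2/T2
V2 = P1V1T2/(T1P2)
= 5.0×11.9×259/(277×1.9)
= 29.281 L

29.281 L


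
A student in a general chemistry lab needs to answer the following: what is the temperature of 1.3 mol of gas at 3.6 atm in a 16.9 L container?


PV = nRT  (R = 0.08206 L·atm/(mol·K))
T = PV/(nR) = 3.6×16.9/(1.3×0.08206)
= 60.84/0.106678
= 570.31 K

570.31 K


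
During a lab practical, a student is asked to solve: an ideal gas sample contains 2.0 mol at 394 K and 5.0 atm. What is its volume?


PV = nRT  (R = 0.08206 L·atm/(mol·K))
V = nRT/P = 2.0×0.08206×394/5.0
= 12.933 L

12.933 L


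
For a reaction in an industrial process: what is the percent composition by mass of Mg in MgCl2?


M(MgCl2) = 1×24.31 + 2×35.45 = 95.21 g/mol
Mass of Mg = 1 × 24.31 = 24.31 g/mol
% Mg = 24.31/95.21 × 100 = 25.53%

25.53%


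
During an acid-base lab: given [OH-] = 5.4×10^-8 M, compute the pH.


pOH = -log10([OH-]) = -log10(5.4×10^-8)
= 8 - log10(5.4) = 7.27
pH = 14 - pOH = 14 - 7.27 = 6.73

6.73


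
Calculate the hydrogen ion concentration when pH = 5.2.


[H+] = 10^(-pH) = 10^(-5.2)
= 6.31×10^-6 M

6.31×10^-6 M


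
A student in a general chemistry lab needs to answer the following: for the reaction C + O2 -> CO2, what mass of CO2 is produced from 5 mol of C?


Mole ratio CO2:C = 1:1
n(CO2) = 5 × 1/1 = 5.000 mol
mass = 5.000 × 44.01 = 220.05 g

220.05 g


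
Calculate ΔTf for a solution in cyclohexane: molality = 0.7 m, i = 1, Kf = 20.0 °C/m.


ΔTf = Kf × m × i
= 20.0 × 0.7 × 1
= 14.0 °C

14.0 °C


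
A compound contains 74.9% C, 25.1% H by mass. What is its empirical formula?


Assume 100 g sample. Moles of each element:
  C: 74.9/12.01 = 6.236 mol
  H: 25.1/1.008 = 24.901 mol
Divide by smallest (6.236):
  C: 6.236/6.236 = 1.0
  H: 24.901/6.236 = 3.99
Empirical formula: CH4

CH4


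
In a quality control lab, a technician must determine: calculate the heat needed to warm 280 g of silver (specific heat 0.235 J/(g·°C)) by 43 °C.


q = mcΔT = 280 × 0.235 × 43
= 2829.40 J

2829.40 J


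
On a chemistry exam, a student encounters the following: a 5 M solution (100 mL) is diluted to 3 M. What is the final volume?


C1V1 = C2V2
5 × 100 = 3 × V2
V2 = 500/3 = 166.67 mL

166.67 mL


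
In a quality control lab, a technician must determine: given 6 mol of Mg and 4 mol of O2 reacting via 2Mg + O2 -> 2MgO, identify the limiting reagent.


Mole ratio available / coefficient:
  Mg: 6/2 = 3.000
  O2: 4/1 = 4.000
Smaller ratio is limiting.

Mg


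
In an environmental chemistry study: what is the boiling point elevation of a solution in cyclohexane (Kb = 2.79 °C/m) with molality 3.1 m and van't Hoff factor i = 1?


ΔTb = Kb × m × i
= 2.79 × 3.1 × 1
= 8.649 °C

8.649 °C


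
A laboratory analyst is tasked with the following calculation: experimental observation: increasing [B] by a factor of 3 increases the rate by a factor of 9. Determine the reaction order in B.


rate ∝ [B]^n
3^n = 9 → n = 2
Order in B: 2

2


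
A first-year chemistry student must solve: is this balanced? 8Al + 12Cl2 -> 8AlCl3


Equation: 8Al + 12Cl2 -> 8AlCl3
Check atoms: Al: 8=8, Cl: 24=24
Balanced

Yes, balanced


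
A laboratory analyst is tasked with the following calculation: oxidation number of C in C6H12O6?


6x + 12(+1) + 6(-2) = 0, so x = +0
Oxidation number: +0

+0


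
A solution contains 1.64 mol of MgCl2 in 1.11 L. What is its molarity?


M = n/V = 1.64/1.11 = 1.477 mol/L

1.477 M


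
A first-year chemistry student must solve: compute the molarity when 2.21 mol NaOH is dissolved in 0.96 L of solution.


M = n/V = 2.21/0.96 = 2.302 mol/L

2.302 M


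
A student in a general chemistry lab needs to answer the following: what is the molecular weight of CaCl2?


M(CaCl2) = 1×40.08 + 2×35.45
= 40.08 + 70.9
= 110.98 g/mol

110.98 g/mol


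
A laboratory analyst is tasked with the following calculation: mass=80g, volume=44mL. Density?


ρ = mass/volume
= 80/44
= 1.818 g/mL

1.818 g/mL


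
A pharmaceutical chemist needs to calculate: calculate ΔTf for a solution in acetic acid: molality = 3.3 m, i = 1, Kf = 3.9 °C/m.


ΔTf = Kf × m × i
= 3.9 × 3.3 × 1
= 12.87 °C

12.87 °C


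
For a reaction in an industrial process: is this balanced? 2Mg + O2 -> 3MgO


Equation: 2Mg + O2 -> 3MgO
Check atoms: Mg: 2≠3, O: 2≠3
Not balanced

No, not balanced


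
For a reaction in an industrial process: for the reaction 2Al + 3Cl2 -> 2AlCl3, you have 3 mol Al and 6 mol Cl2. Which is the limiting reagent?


Mole ratio available / coefficient:
  Al: 3/2 = 1.500
  Cl2: 6/3 = 2.000
Smaller ratio is limiting.

Al


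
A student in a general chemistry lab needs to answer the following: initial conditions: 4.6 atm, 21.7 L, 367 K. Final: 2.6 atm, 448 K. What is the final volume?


P1V1/T1 = P2V2/T2
V2 = P1V1T2/(T1P2)
= 4.6×21.7×448/(367×2.6)
= 46.866 L

46.866 L


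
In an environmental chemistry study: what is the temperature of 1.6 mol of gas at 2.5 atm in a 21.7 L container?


PV = nRT  (R = 0.08206 L·atm/(mol·K))
T = PV/(nR) = 2.5×21.7/(1.6×0.08206)
= 54.25/0.131296
= 413.19 K

413.19 K


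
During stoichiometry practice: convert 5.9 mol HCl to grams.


M(HCl) = 36.46 g/mol
mass = n × M = 5.9 × 36.46 = 215.11 g

215.11 g


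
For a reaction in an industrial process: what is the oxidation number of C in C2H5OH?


2x + 6(+1) + (-2) = 0, so x = -2
Oxidation number: -2

-2


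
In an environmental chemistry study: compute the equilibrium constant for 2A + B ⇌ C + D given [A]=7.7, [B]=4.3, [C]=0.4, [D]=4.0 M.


Kc = [C][D]/([A]^2[B])
= (0.4^1 × 4.0^1)/(7.7^2 × 4.3^1)
= 1.6/254.947
= 0.006276

0.006276


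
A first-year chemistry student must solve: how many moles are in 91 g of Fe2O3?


M(Fe2O3) = 159.7 g/mol
n = mass/M = 91/159.7 = 0.5698 mol

0.5698 mol


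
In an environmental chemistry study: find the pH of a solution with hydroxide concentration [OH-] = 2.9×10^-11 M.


pOH = -log10([OH-]) = -log10(2.9×10^-11)
= 11 - log10(2.9) = 10.54
pH = 14 - pOH = 14 - 10.54 = 3.46

3.46


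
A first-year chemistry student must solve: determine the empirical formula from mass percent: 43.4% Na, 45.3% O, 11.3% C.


Assume 100 g sample. Moles of each element:
  Na: 43.4/22.99 = 1.888 mol
  O: 45.3/16.0 = 2.831 mol
  C: 11.3/12.01 = 0.941 mol
Divide by smallest (0.941):
  Na: 1.888/0.941 = 2.01
  O: 2.831/0.941 = 3.01
  C: 0.941/0.941 = 1.0
Empirical formula: Na2CO3

Na2CO3


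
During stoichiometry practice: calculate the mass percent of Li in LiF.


M(LiF) = 1×6.94 + 1×19.0 = 25.94 g/mol
Mass of Li = 1 × 6.94 = 6.94 g/mol
% Li = 6.94/25.94 × 100 = 26.75%

26.75%


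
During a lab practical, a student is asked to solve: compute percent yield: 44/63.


% yield = actual/theoretical × 100
= 44/63 × 100
= 69.84%

69.84%


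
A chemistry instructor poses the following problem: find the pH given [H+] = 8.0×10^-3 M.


pH = -log10([H+]) = -log10(8.0×10^-3)
= 3 - log10(8.0)
= 3 - 0.9
= 2.1

2.1


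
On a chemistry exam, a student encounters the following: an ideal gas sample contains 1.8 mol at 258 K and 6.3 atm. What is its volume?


PV = nRT  (R = 0.08206 L·atm/(mol·K))
V = nRT/P = 1.8×0.08206×258/6.3
= 6.049 L

6.049 L


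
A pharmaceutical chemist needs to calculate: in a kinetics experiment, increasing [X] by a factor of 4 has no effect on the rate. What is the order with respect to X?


rate ∝ [X]^n
rate ∝ [X]^0
Order in X: 0

0


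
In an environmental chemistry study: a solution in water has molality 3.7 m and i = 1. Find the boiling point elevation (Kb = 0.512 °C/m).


ΔTb = Kb × m × i
= 0.512 × 3.7 × 1
= 1.8944 °C

1.8944 °C


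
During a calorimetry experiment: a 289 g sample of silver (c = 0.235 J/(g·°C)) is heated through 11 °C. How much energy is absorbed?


q = mcΔT = 289 × 0.235 × 11
= 747.07 J

747.07 J


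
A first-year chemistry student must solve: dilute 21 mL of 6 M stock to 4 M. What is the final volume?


C1V1 = C2V2
6 × 21 = 4 × V2
V2 = 126/4 = 31.5 mL

31.5 mL


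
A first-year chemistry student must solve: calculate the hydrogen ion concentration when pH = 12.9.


[H+] = 10^(-pH) = 10^(-12.9)
= 1.26×10^-13 M

1.26×10^-13 M


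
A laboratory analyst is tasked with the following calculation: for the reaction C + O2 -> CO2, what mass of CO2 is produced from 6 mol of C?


Mole ratio CO2:C = 1:1
n(CO2) = 6 × 1/1 = 6.000 mol
mass = 6.000 × 44.01 = 264.06 g

264.06 g


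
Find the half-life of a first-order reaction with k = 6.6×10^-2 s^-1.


t½ = ln2/k = 0.693147/(6.6×10^-2 s^-1)
= 10.50 s

10.50 s


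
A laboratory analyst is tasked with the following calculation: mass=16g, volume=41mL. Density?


ρ = mass/volume
= 16/41
= 0.39 g/mL

0.39 g/mL


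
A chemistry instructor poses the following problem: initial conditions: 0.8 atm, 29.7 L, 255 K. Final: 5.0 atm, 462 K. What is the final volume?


P1V1/T1 = P2V2/T2
V2 = P1V1T2/(T1P2)
= 0.8×29.7×462/(255×5.0)
= 8.61 L

8.61 L


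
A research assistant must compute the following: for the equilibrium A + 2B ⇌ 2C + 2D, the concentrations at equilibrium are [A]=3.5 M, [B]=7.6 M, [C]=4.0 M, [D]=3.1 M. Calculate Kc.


Kc = [C]^2[D]^2/([A][B]^2)
= (4.0^2 × 3.1^2)/(3.5^1 × 7.6^2)
= 153.76/202.16
= 0.7606

0.7606


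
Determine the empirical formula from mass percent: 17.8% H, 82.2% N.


Assume 100 g sample. Moles of each element:
  H: 17.8/1.008 = 17.659 mol
  N: 82.2/14.01 = 5.867 mol
Divide by smallest (5.867):
  H: 17.659/5.867 = 3.01
  N: 5.867/5.867 = 1.0
Empirical formula: NH3

NH3


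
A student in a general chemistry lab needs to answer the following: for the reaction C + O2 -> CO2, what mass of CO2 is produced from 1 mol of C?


Mole ratio CO2:C = 1:1
n(CO2) = 1 × 1/1 = 1.000 mol
mass = 1.000 × 44.01 = 44.01 g

44.01 g


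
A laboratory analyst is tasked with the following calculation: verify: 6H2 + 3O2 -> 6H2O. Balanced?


Equation: 6H2 + 3O2 -> 6H2O
Check atoms: H: 12=12, O: 6=6
Balanced

Yes, balanced


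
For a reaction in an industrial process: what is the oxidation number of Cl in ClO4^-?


x + 4(-2) = -1, so x = +7
Oxidation number: +7

+7


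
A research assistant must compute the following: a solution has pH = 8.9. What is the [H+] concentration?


[H+] = 10^(-pH) = 10^(-8.9)
= 1.26×10^-9 M

1.26×10^-9 M
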